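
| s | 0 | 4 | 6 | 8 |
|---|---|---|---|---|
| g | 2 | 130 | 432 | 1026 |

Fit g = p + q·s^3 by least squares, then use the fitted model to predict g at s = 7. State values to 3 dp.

Setting ∂/∂p … = 0 gives: 4·p + 792·q = 1590;  792·p + 312896·q = 626944.
Δ = 4·312896 − 792² = 624320.
p = (1590·312896 − 792·626944)/624320 = 15078/9755; q = (4·626944 − 792·1590)/624320 = 78031/39020.
At s = 7: ĝ = (15078/9755)·(1) + (78031/39020)·(343) = 5364989/7804.

ĝ = 687.467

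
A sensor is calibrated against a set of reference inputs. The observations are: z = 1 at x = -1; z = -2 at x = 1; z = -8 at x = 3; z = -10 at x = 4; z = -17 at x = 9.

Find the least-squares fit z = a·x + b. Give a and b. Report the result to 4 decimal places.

Setting ∂/∂a … = 0 gives: 108·a + 16·b = -220;  16·a + 5·b = -36.
Eliminating b: 5·(row 1) − 16·(row 2) gives 284·a = 5·(-220) − 16·(-36) = -524, so a = -131/71.
Then b = ((-36) − 16·(-131/71))/5 = -92/71.

a = -1.8451, b = -1.2958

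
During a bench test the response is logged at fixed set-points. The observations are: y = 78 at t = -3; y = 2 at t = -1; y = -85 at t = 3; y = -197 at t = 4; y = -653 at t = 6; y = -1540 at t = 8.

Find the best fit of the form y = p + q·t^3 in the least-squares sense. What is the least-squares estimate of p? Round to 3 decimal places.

p = -3.307

Setting ∂/∂p … = 0 gives: 6·p + 791·q = -2395;  791·p + 314355·q = -946539.
(Σ1 = 6, Σt^3 = 791, Σt^3·t^3 = 314355, Σy = -2395, Σt^3·y = -946539.)
Δ = 6·314355 − 791² = 1260449.
p = ((-2395)·314355 − 791·(-946539))/1260449 = -4167876/1260449; q = (6·(-946539) − 791·(-2395))/1260449 = -3784789/1260449.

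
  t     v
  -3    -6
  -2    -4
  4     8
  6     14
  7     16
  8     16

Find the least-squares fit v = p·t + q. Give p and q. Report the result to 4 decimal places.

From the data, Σt·t = 178, Σt = 20, Σ1 = 6.
For Mᵀv: Σt·v = 382, Σv = 44.
Normal equations: [[178, 20]; [20, 6]]·[p, q]ᵀ = [382, 44]ᵀ.
det = 178·6 − 20² = 668.
p = (382·6 − 20·44)/668 = 353/167; q = (178·44 − 20·382)/668 = 48/167.

p = 2.1138, q = 0.2874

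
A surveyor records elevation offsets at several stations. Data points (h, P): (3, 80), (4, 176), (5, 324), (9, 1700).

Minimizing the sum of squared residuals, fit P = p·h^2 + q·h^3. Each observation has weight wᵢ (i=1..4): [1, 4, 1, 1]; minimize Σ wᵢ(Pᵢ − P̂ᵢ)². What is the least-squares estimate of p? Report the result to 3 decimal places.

p = 2.975

Compute the Gram sums: Σwᵢ·h^2·h^2 = 8291, Σwᵢ·h^2·h^3 = 66513, Σwᵢ·h^3·h^3 = 564179.
And Σwᵢ·h^2·P = 157784, Σwᵢ·h^3·P = 1327016.
Normal equations: [[8291, 66513]; [66513, 564179]]·[p, q]ᵀ = [157784, 1327016]ᵀ.
Δ = 8291·564179 − 66513² = 253628920.
p = (157784·564179 − 66513·1327016)/253628920 = 94325516/31703615; q = (8291·1327016 − 66513·157784)/253628920 = 63450308/31703615.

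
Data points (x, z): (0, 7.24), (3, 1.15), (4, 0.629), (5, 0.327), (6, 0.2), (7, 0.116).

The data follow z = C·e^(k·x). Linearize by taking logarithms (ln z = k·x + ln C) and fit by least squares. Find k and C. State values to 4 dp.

k = -0.5942, C = 6.9451

Let Y = ln z. Fitting Y = k·x + ln C by least squares:
AᵀA = [[135.0000, 25.0000]; [25.0000, 6]], rhs = [-31.7600, -3.2256]ᵀ  (here Σx = 25.0000, Σ(x)² = 135.0000, Σln z = -3.2256, Σx·ln z = -31.7600).
Δ = 135.0000·6 − (25.0000)² = 185.0000; k = (-31.7600·6 − 25.0000·-3.2256)/185.0000 = -0.59416, ln C = (135.0000·-3.2256 − 25.0000·-31.7600)/185.0000 = 1.93804, so C = exp(1.93804) = 6.94515.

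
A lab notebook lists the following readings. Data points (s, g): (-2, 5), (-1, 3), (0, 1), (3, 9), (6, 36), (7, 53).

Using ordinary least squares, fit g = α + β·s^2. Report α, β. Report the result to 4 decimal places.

α = 0.7990, β = 1.0324

AᵀA·[α, β]ᵀ = Aᵀg reads: 6·α + 99·β = 107;  99·α + 3795·β = 3997.
(Σ1 = 6, Σs^2 = 99, Σs^2·s^2 = 3795, Σg = 107, Σs^2·g = 3997.)
Determinant 6·3795 − 99² = 12969.
α = (107·3795 − 99·3997)/12969 = 314/393; β = (6·3997 − 99·107)/12969 = 4463/4323.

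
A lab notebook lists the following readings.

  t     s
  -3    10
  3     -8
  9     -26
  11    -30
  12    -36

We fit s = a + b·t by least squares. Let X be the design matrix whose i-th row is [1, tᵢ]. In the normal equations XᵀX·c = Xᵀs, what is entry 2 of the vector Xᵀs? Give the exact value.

Entry 2 ↔ basis t, so (Xᵀs)_{2} = Σᵢ (t)·sᵢ = (-3)·(10) + (3)·(-8) + (9)·(-26) + (11)·(-30) + (12)·(-36) = -1050.

-1050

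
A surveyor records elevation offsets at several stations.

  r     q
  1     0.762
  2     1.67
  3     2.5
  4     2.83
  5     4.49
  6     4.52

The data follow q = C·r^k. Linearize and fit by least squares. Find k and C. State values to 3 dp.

k = 1.008, C = 0.789

Taking logs, ln q = k·ln r + ln C, so regress ln q on ln r.
Σln r = 6.5793, Σ(ln r)² = 9.4099, Σln q = 5.2079, Σln r·ln q = 7.9243.
Equations: 9.4099·k + 6.5793·ln C = 7.9243;  6.5793·k + 6·ln C = 5.2079.
Slope k = (n·Σln r·ln q − Σln r·Σln q)/(n·Σ(ln r)² − (Σln r)²) = (6·7.9243 − 6.5793·5.2079)/13.1729 = 1.00822; ln C = (Σln q − k·Σln r)/n = -0.23757, so C = exp(-0.23757) = 0.78854.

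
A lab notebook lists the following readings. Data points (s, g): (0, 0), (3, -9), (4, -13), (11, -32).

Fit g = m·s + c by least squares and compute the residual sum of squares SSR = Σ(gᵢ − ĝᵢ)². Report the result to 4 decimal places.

Sums needed: Σs·s = 146, Σs = 18, Σ1 = 4.
For Aᵀg: Σs·g = -431, Σg = -54.
AᵀA·[m, c]ᵀ = Aᵀg becomes [[146, 18]; [18, 4]]·[m, c]ᵀ = [-431, -54]ᵀ.
Δ = 146·4 − 18² = 260.
m = ((-431)·4 − 18·(-54))/260 = -188/65; c = (146·(-54) − 18·(-431))/260 = -63/130.
Residuals: 63/130, 21/130, -123/130, 3/10; SSR = 81/65.

SSR = 1.2462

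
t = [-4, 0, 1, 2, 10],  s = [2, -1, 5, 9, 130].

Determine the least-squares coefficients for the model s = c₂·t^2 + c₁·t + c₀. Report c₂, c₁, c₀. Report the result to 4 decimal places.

c₂ = 0.9789, c₁ = 3.2645, c₀ = -0.5662

With design matrix M, MᵀM = [[10273, 945, 121]; [945, 121, 9]; [121, 9, 5]] and Mᵀs = [13073, 1315, 145]ᵀ.
Inverting the 3×3 Gram matrix, [c₂, c₁, c₀]ᵀ = [147399/150572, 491549/150572, -21314/37643]ᵀ.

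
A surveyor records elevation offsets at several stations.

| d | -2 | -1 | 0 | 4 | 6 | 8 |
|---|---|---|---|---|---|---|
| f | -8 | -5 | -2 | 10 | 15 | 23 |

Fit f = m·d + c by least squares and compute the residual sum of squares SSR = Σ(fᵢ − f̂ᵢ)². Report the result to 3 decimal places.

SSR = 1.952

Compute the Gram sums: Σd·d = 121, Σd = 15, Σ1 = 6.
Moment sums: Σd·f = 335, Σf = 33.
So MᵀM·[m, c]ᵀ = Mᵀf: [[121, 15]; [15, 6]]·[m, c]ᵀ = [335, 33]ᵀ.
Determinant 121·6 − 15² = 501.
m = (335·6 − 15·33)/501 = 505/167; c = (121·33 − 15·335)/501 = -344/167.
Residuals: 18/167, 14/167, 10/167, -6/167, -181/167, 145/167; SSR = 326/167.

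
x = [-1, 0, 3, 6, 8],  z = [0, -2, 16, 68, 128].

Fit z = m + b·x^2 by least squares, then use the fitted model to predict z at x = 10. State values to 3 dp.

ẑ = 199.430

Setting ∂/∂m … = 0 gives: 5·m + 110·b = 210;  110·m + 5474·b = 10784.
(Σ1 = 5, Σx^2 = 110, Σx^2·x^2 = 5474, Σz = 210, Σx^2·z = 10784.)
det = 5·5474 − 110² = 15270.
m = (210·5474 − 110·10784)/15270 = -3670/1527; b = (5·10784 − 110·210)/15270 = 3082/1527.
At x = 10: ẑ = (-3670/1527)·(1) + (3082/1527)·(100) = 101510/509.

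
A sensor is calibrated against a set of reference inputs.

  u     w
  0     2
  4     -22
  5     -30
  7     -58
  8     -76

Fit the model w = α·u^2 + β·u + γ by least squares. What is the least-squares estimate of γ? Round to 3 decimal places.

The normal system XᵀX·[α, β, γ]ᵀ = Xᵀw is [[7378, 1044, 154]; [1044, 154, 24]; [154, 24, 5]]·[α, β, γ]ᵀ = [-8808, -1252, -184]ᵀ.
Solving the 3×3 system (Gaussian elimination) gives α = -11816/11659, β = -17998/11659, γ = 21272/11659.

γ = 1.825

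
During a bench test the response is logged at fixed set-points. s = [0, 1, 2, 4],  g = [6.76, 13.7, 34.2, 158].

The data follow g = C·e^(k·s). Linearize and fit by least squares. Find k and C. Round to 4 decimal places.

k = 0.7962, C = 6.6028

With ln gᵢ as the transformed response and sᵢ as the regressor:
Σs = 7.0000, Σ(s)² = 21.0000, Σln g = 13.1232, Σs·ln g = 29.9322.
Equations: 21.0000·k + 7.0000·ln C = 29.9322;  7.0000·k + 4·ln C = 13.1232.
Solving (det = 35.0000): k = 0.79618, ln C = 1.88750, so C = exp(1.88750) = 6.60283.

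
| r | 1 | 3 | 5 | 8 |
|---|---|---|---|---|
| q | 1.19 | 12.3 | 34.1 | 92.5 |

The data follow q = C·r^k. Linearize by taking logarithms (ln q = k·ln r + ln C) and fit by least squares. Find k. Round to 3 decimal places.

With ln qᵢ as the transformed response and ln rᵢ as the regressor:
Σln r = 4.7875, Σ(ln r)² = 8.1213, Σln q = 10.7401, Σln r·ln q = 17.8513.
Normal system: [[8.1213, 4.7875]; [4.7875, 4]]·[k, ln C]ᵀ = [17.8513, 10.7401]ᵀ.
Slope k = (n·Σln r·ln q − Σln r·Σln q)/(n·Σ(ln r)² − (Σln r)²) = (4·17.8513 − 4.7875·10.7401)/9.5652 = 2.08959; ln C = (Σln q − k·Σln r)/n = 0.18404.

k = 2.090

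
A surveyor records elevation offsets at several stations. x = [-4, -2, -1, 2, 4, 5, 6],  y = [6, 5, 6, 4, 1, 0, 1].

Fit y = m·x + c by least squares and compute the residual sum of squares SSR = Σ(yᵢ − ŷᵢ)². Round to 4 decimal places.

SSR = 5.1205

From the data, Σx·x = 102, Σx = 10, Σ1 = 7.
And Σx·y = -22, Σy = 23.
Normal equations: [[102, 10]; [10, 7]]·[m, c]ᵀ = [-22, 23]ᵀ.
Eliminating c: 7·(row 1) − 10·(row 2) gives 614·m = 7·(-22) − 10·23 = -384, so m = -192/307.
Then c = (23 − 10·(-192/307))/7 = 1283/307.
Residuals: -209/307, -132/307, 367/307, 329/307, -208/307, -323/307, 176/307; SSR = 1572/307.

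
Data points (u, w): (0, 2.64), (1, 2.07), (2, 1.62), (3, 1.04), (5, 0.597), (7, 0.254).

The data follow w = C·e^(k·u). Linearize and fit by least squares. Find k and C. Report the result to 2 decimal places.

k = -0.33, C = 2.88

Taking logs, ln w = k·u + ln C, so regress ln w on u.
Σu = 18.0000, Σ(u)² = 88.0000, Σln w = 0.3337, Σu·ln w = -10.3621.
Equations: 88.0000·k + 18.0000·ln C = -10.3621;  18.0000·k + 6·ln C = 0.3337.
Δ = 88.0000·6 − (18.0000)² = 204.0000; k = (-10.3621·6 − 18.0000·0.3337)/204.0000 = -0.33421, ln C = (88.0000·0.3337 − 18.0000·-10.3621)/204.0000 = 1.05826, so C = exp(1.05826) = 2.88134.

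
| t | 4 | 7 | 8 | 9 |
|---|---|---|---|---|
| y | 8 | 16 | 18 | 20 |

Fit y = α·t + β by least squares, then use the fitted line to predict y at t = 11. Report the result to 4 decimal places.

The normal system XᵀX·[α, β]ᵀ = Xᵀy is [[210, 28]; [28, 4]]·[α, β]ᵀ = [468, 62]ᵀ.
Δ = 210·4 − 28² = 56.
α = (468·4 − 28·62)/56 = 17/7; β = (210·62 − 28·468)/56 = -3/2.
At t = 11: ŷ = (17/7)·(11) + (-3/2)·(1) = 353/14.

ŷ = 25.2143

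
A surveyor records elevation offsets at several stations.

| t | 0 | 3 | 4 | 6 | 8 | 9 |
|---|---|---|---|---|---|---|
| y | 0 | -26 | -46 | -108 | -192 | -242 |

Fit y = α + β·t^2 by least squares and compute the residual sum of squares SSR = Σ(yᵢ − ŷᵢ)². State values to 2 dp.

SSR = 3.29

With design matrix X, XᵀX = [[6, 206]; [206, 12290]] and Xᵀy = [-614, -36748]ᵀ.
Δ = 6·12290 − 206² = 31304.
α = ((-614)·12290 − 206·(-36748))/31304 = 6007/7826; β = (6·(-36748) − 206·(-614))/31304 = -23501/7826.
Residuals: -6007/7826, 1013/3913, 10013/7826, -5179/7826, -4535/7826, 263/559; SSR = 12867/3913.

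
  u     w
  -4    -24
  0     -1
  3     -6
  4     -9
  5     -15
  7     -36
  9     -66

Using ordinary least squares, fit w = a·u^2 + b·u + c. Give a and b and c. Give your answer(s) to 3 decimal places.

From the data, Σu^2·u^2 = 10180, Σu^2·u = 1224, Σu^2 = 196, Σu·u = 196, Σu = 24, Σ1 = 7.
For Mᵀw: Σu^2·w = -8067, Σu·w = -879, Σw = -157.
Inverting the 3×3 Gram matrix, [a, b, c]ᵀ = [-401399/400476, 10849/5804, -77374/100119]ᵀ.

a = -1.002, b = 1.869, c = -0.773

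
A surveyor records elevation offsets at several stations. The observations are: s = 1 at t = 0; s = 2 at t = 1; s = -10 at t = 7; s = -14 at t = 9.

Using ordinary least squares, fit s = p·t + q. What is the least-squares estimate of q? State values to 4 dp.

q = 2.3277

Normal-equation sums: Σt·t = 131, Σt = 17, Σ1 = 4.
And Σt·s = -194, Σs = -21.
So XᵀX·[p, q]ᵀ = Xᵀs: [[131, 17]; [17, 4]]·[p, q]ᵀ = [-194, -21]ᵀ.
det = 131·4 − 17² = 235.
p = ((-194)·4 − 17·(-21))/235 = -419/235; q = (131·(-21) − 17·(-194))/235 = 547/235.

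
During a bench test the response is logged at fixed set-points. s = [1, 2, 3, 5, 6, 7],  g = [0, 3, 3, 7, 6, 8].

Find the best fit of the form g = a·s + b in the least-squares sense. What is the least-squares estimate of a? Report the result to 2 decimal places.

a = 1.21

The normal equations are: 124·a + 24·b = 142;  24·a + 6·b = 27.
Determinant 124·6 − 24² = 168.
a = (142·6 − 24·27)/168 = 17/14; b = (124·27 − 24·142)/168 = -5/14.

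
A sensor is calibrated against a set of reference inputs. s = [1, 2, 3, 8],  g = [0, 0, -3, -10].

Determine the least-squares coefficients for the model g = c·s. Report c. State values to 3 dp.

c = -1.141

The normal system XᵀX·[c]ᵀ = Xᵀg is [[78]]·[c]ᵀ = [-89]ᵀ.
c = (-89)/78 = -1.14103.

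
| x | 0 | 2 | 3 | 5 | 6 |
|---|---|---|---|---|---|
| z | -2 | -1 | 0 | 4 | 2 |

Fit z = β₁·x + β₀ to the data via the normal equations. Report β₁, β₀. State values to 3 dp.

The normal system AᵀA·[β₁, β₀]ᵀ = Aᵀz is [[74, 16]; [16, 5]]·[β₁, β₀]ᵀ = [30, 3]ᵀ.
Determinant 74·5 − 16² = 114.
β₁ = (30·5 − 16·3)/114 = 17/19; β₀ = (74·3 − 16·30)/114 = -43/19.

β₁ = 0.895, β₀ = -2.263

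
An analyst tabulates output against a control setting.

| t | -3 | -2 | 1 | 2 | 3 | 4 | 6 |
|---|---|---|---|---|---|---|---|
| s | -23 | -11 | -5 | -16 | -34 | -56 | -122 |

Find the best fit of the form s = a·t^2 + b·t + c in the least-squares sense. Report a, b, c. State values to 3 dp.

a = -3.099, b = -1.594, c = -0.668

MᵀM·[a, b, c]ᵀ = Mᵀs reads: 1747·a + 281·b + 79·c = -5914;  281·a + 79·b + 11·c = -1004;  79·a + 11·b + 7·c = -267.
(Σt^2·t^2 = 1747, Σt^2·t = 281, Σt^2 = 79, Σt·t = 79, Σt = 11, Σ1 = 7, Σt^2·s = -5914, Σt·s = -1004, Σs = -267.)
Solving the 3×3 system (Gaussian elimination) gives a = -33967/10962, b = -52429/32886, c = -1568/2349.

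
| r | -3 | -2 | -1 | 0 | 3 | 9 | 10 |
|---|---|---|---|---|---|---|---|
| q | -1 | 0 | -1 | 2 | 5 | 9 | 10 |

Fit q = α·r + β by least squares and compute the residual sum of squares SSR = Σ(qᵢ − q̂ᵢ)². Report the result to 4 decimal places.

SSR = 3.8908

With design matrix X, XᵀX = [[204, 16]; [16, 7]] and Xᵀq = [200, 24]ᵀ.
Eliminating β: 7·(row 1) − 16·(row 2) gives 1172·α = 7·200 − 16·24 = 1016, so α = 254/293.
Then β = (24 − 16·(254/293))/7 = 424/293.
Residuals: 45/293, 84/293, -463/293, 162/293, 279/293, -73/293, -34/293; SSR = 1140/293.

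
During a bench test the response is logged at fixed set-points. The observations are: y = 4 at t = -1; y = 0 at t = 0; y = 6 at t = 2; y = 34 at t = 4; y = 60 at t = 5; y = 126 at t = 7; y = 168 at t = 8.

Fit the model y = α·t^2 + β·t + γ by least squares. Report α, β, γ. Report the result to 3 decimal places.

α = 2.999, β = -2.872, γ = -0.999

XᵀX·[α, β, γ]ᵀ = Xᵀy reads: 7395·α + 1051·β + 159·γ = 18998;  1051·α + 159·β + 25·γ = 2670;  159·α + 25·β + 7·γ = 398.
Solving the 3×3 system (Gaussian elimination) gives α = 159174/53081, β = -152456/53081, γ = -7572/7583.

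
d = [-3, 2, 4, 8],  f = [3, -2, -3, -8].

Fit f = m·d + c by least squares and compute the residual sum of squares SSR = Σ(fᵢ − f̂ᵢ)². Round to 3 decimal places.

The normal equations are: 93·m + 11·c = -89;  11·m + 4·c = -10.
Δ = 93·4 − 11² = 251.
m = ((-89)·4 − 11·(-10))/251 = -246/251; c = (93·(-10) − 11·(-89))/251 = 49/251.
Residuals: -34/251, -59/251, 182/251, -89/251; SSR = 182/251.

SSR = 0.725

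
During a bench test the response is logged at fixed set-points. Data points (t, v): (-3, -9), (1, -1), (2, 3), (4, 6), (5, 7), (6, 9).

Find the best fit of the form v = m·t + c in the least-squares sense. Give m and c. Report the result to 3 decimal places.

The normal system XᵀX·[m, c]ᵀ = Xᵀv is [[91, 15]; [15, 6]]·[m, c]ᵀ = [145, 15]ᵀ.
Eliminating c: 6·(row 1) − 15·(row 2) gives 321·m = 6·145 − 15·15 = 645, so m = 215/107.
Then c = (15 − 15·(215/107))/6 = -270/107.

m = 2.009, c = -2.523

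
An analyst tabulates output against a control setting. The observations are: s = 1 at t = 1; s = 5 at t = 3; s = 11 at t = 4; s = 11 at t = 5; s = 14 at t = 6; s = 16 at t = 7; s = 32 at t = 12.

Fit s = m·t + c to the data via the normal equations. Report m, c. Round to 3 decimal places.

m = 2.800, c = -2.345

Compute the Gram sums: Σt·t = 280, Σt = 38, Σ1 = 7.
For Xᵀs: Σt·s = 695, Σs = 90.
XᵀX·[m, c]ᵀ = Xᵀs becomes [[280, 38]; [38, 7]]·[m, c]ᵀ = [695, 90]ᵀ.
Eliminating c: 7·(row 1) − 38·(row 2) gives 516·m = 7·695 − 38·90 = 1445, so m = 1445/516.
Then c = (90 − 38·(1445/516))/7 = -605/258.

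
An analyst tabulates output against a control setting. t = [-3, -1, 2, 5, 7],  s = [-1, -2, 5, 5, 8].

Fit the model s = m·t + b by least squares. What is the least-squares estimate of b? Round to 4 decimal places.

b = 1.0588

Forming AᵀA = [[88, 10]; [10, 5]] and Aᵀs = [96, 15]ᵀ gives AᵀA·[m, b]ᵀ = Aᵀs.
Eliminating b: 5·(row 1) − 10·(row 2) gives 340·m = 5·96 − 10·15 = 330, so m = 33/34.
Then b = (15 − 10·(33/34))/5 = 18/17.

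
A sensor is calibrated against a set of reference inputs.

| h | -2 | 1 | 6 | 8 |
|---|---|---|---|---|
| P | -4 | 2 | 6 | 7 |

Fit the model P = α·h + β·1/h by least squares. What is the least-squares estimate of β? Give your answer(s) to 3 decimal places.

Setting ∂/∂α … = 0 gives: 105·α + 4·β = 102;  4·α + (745/576)·β = 47/8.
(Σh·h = 105, Σh·1/h = 4, Σ1/h·1/h = 745/576, Σh·P = 102, Σ1/h·P = 47/8.)
Δ = 105·(745/576) − 4² = 23003/192.
α = (102·(745/576) − 4·(47/8))/(23003/192) = 20818/23003; β = (105·(47/8) − 4·102)/(23003/192) = 40104/23003.

β = 1.743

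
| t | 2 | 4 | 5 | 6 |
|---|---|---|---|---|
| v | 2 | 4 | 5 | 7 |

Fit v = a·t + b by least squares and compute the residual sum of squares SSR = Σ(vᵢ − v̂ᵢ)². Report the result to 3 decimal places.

SSR = 0.400

Entries of MᵀM: Σt·t = 81, Σt = 17, Σ1 = 4.
Moment sums: Σt·v = 87, Σv = 18.
Δ = 81·4 − 17² = 35.
a = (87·4 − 17·18)/35 = 6/5; b = (81·18 − 17·87)/35 = -3/5.
Residuals: 1/5, -1/5, -2/5, 2/5; SSR = 2/5.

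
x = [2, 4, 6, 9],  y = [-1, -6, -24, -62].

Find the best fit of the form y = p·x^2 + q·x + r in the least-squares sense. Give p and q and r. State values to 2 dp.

p = -1.08, q = 3.04, r = -2.28

Normal-equation sums: Σx^2·x^2 = 8129, Σx^2·x = 1017, Σx^2 = 137, Σx·x = 137, Σx = 21, Σ1 = 4.
Moment sums: Σx^2·y = -5986, Σx·y = -728, Σy = -93.
Solving the 3×3 system (Gaussian elimination) gives p = -7069/6556, q = 19925/6556, r = -3730/1639.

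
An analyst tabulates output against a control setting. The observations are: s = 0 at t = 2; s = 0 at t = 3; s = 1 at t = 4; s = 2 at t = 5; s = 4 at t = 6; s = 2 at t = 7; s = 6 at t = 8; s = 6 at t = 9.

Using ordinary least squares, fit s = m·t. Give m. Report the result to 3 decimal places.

Compute the Gram sums: Σt·t = 284.
And Σt·s = 154.
So XᵀX·[m]ᵀ = Xᵀs: [[284]]·[m]ᵀ = [154]ᵀ.
m = 154/284 = 0.542254.

m = 0.542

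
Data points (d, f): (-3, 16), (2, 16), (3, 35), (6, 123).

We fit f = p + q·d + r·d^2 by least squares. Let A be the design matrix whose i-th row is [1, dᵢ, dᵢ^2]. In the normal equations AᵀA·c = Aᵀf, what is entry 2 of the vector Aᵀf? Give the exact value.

827

Entry 2 ↔ basis d, so (Aᵀf)_{2} = Σᵢ (d)·fᵢ = (-3)·(16) + (2)·(16) + (3)·(35) + (6)·(123) = 827.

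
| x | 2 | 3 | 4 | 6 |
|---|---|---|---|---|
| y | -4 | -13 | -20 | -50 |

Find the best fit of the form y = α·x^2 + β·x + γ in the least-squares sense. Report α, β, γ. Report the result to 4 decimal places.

Sums needed: Σx^2·x^2 = 1649, Σx^2·x = 315, Σx^2 = 65, Σx·x = 65, Σx = 15, Σ1 = 4.
And Σx^2·y = -2253, Σx·y = -427, Σy = -87.
Normal equations: [[1649, 315, 65]; [315, 65, 15]; [65, 15, 4]]·[α, β, γ]ᵀ = [-2253, -427, -87]ᵀ.
Row-reducing yields α = -3/2, β = 7/10, γ = 0.

α = -1.5000, β = 0.7000, γ = 0.0000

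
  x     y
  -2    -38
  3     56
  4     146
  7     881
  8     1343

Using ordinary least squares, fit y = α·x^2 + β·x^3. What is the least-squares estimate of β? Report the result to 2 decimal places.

β = 2.98

Entries of MᵀM: Σx^2·x^2 = 6850, Σx^2·x^3 = 50810, Σx^3·x^3 = 384682.
Moment sums: Σx^2·y = 131809, Σx^3·y = 1000959.
MᵀM·[α, β]ᵀ = Mᵀy becomes [[6850, 50810]; [50810, 384682]]·[α, β]ᵀ = [131809, 1000959]ᵀ.
Δ = 6850·384682 − 50810² = 53415600.
α = (131809·384682 − 50810·1000959)/53415600 = -38544263/13353900; β = (6850·1000959 − 50810·131809)/53415600 = 7967693/2670780.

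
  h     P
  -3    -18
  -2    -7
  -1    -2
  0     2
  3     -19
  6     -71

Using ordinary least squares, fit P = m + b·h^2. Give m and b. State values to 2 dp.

m = 0.48, b = -2.00

Compute the Gram sums: Σ1 = 6, Σh^2 = 59, Σh^2·h^2 = 1475.
For AᵀP: ΣP = -115, Σh^2·P = -2919.
So AᵀA·[m, b]ᵀ = AᵀP: [[6, 59]; [59, 1475]]·[m, b]ᵀ = [-115, -2919]ᵀ.
det = 6·1475 − 59² = 5369.
m = ((-115)·1475 − 59·(-2919))/5369 = 44/91; b = (6·(-2919) − 59·(-115))/5369 = -10729/5369.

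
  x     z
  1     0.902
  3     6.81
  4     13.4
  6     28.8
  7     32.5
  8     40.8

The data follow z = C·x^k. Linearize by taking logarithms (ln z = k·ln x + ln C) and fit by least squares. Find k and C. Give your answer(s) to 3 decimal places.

Taking logs, ln z = k·ln x + ln C, so regress ln z on ln x.
Over the data: Σln x = 8.3020, Σ(ln x)² = 14.4498, Σln z = 14.9608, Σln x·ln z = 26.2125.
Normal system: [[14.4498, 8.3020]; [8.3020, 6]]·[k, ln C]ᵀ = [26.2125, 14.9608]ᵀ.
Slope k = (n·Σln x·ln z − Σln x·Σln z)/(n·Σ(ln x)² − (Σln x)²) = (6·26.2125 − 8.3020·14.9608)/17.7753 = 1.86045; ln C = (Σln z − k·Σln x)/n = -0.08079, so C = exp(-0.08079) = 0.92239.

k = 1.860, C = 0.922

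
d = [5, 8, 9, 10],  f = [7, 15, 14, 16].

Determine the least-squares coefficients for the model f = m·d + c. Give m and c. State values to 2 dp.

m = 1.79, c = -1.29

The normal equations are: 270·m + 32·c = 441;  32·m + 4·c = 52.
(Σd·d = 270, Σd = 32, Σ1 = 4, Σd·f = 441, Σf = 52.)
Determinant 270·4 − 32² = 56.
m = (441·4 − 32·52)/56 = 25/14; c = (270·52 − 32·441)/56 = -9/7.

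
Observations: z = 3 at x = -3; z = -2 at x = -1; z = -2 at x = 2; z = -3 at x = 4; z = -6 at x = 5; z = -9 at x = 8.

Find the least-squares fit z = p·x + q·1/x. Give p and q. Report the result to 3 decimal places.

p = -1.189, q = 2.743

From the data, Σx·x = 119, Σx·1/x = 6, Σ1/x·1/x = 21301/14400.
Moment sums: Σx·z = -125, Σ1/x·z = -123/40.
Eliminating q: (21301/14400)·(row 1) − 6·(row 2) gives (2016419/14400)·p = (21301/14400)·(-125) − 6·(-123/40) = -479389/2880, so p = -2396945/2016419.
Then q = ((-123/40) − 6·(-2396945/2016419))/(21301/14400) = 5530680/2016419.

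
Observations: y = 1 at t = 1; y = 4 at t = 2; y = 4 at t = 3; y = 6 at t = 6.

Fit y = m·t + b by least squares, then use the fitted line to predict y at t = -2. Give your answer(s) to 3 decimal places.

ŷ = -0.536

Setting ∂/∂m … = 0 gives: 50·m + 12·b = 57;  12·m + 4·b = 15.
Determinant 50·4 − 12² = 56.
m = (57·4 − 12·15)/56 = 6/7; b = (50·15 − 12·57)/56 = 33/28.
At t = -2: ŷ = (6/7)·(-2) + (33/28)·(1) = -15/28.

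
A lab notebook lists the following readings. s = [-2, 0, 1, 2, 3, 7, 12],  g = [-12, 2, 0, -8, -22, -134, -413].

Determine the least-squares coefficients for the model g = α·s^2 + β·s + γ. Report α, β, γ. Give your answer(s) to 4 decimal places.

α = -2.9834, β = 1.2589, γ = 1.9340

Normal-equation sums: Σs^2·s^2 = 23251, Σs^2·s = 2099, Σs^2 = 211, Σs·s = 211, Σs = 23, Σ1 = 7.
For Xᵀg: Σs^2·g = -66316, Σs·g = -5952, Σg = -587.
Solving the 3×3 system (Gaussian elimination) gives α = -180685/60564, β = 76241/60564, γ = 9761/5047.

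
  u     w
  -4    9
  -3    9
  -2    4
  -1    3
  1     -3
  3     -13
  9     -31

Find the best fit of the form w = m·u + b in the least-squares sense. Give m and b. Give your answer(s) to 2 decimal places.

m = -3.22, b = -1.76

XᵀX·[m, b]ᵀ = Xᵀw reads: 121·m + 3·b = -395;  3·m + 7·b = -22.
(Σu·u = 121, Σu = 3, Σ1 = 7, Σu·w = -395, Σw = -22.)
Eliminating b: 7·(row 1) − 3·(row 2) gives 838·m = 7·(-395) − 3·(-22) = -2699, so m = -2699/838.
Then b = ((-22) − 3·(-2699/838))/7 = -1477/838.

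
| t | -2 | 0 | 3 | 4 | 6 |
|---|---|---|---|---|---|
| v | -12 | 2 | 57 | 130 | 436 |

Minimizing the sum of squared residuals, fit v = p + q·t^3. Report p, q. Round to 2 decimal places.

p = 2.74, q = 2.00

Compute the Gram sums: Σ1 = 5, Σt^3 = 299, Σt^3·t^3 = 51545.
Right-hand side: Σv = 613, Σt^3·v = 104131.
det = 5·51545 − 299² = 168324.
p = (613·51545 − 299·104131)/168324 = 2961/1079; q = (5·104131 − 299·613)/168324 = 28114/14027.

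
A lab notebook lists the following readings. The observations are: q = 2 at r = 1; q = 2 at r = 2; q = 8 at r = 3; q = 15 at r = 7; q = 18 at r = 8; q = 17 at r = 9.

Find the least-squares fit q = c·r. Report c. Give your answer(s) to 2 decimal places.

c = 2.08

With design matrix X, XᵀX = [[208]] and Xᵀq = [432]ᵀ.
c = 432/208 = 2.07692.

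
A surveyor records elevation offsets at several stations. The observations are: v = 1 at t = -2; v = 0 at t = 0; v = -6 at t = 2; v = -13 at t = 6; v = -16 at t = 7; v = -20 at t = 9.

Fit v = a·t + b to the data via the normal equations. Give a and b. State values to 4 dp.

a = -1.9929, b = -1.6929

From the data, Σt·t = 174, Σt = 22, Σ1 = 6.
And Σt·v = -384, Σv = -54.
So AᵀA·[a, b]ᵀ = Aᵀv: [[174, 22]; [22, 6]]·[a, b]ᵀ = [-384, -54]ᵀ.
Determinant 174·6 − 22² = 560.
a = ((-384)·6 − 22·(-54))/560 = -279/140; b = (174·(-54) − 22·(-384))/560 = -237/140.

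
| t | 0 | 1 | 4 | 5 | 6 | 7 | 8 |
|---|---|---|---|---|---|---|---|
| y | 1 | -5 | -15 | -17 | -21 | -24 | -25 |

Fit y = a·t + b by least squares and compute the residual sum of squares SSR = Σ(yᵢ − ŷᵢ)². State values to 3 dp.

SSR = 9.500

XᵀX·[a, b]ᵀ = Xᵀy reads: 191·a + 31·b = -644;  31·a + 7·b = -106.
(Σt·t = 191, Σt = 31, Σ1 = 7, Σt·y = -644, Σy = -106.)
Eliminating b: 7·(row 1) − 31·(row 2) gives 376·a = 7·(-644) − 31·(-106) = -1222, so a = -13/4.
Then b = ((-106) − 31·(-13/4))/7 = -3/4.
Residuals: 7/4, -1, -5/4, 0, -3/4, -1/2, 7/4; SSR = 19/2.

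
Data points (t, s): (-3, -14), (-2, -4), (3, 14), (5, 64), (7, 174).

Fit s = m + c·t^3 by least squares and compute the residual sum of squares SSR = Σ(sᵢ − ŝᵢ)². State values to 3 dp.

Setting ∂/∂m … = 0 gives: 5·m + 460·c = 234;  460·m + 134796·c = 68470.
(Σ1 = 5, Σt^3 = 460, Σt^3·t^3 = 134796, Σs = 234, Σt^3·s = 68470.)
Determinant 5·134796 − 460² = 462380.
m = (234·134796 − 460·68470)/462380 = 11516/115595; c = (5·68470 − 460·234)/462380 = 23471/46238.
Residuals: -91107/231190, -4476/115595, 45043/231190, 103753/231190, -48737/231190; SSR = 50931/115595.

SSR = 0.441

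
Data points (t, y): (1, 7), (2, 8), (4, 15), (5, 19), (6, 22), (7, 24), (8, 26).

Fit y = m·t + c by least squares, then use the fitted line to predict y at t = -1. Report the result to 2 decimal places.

The normal equations are: 195·m + 33·c = 686;  33·m + 7·c = 121.
det = 195·7 − 33² = 276.
m = (686·7 − 33·121)/276 = 809/276; c = (195·121 − 33·686)/276 = 319/92.
At t = -1: ŷ = (809/276)·(-1) + (319/92)·(1) = 37/69.

ŷ = 0.54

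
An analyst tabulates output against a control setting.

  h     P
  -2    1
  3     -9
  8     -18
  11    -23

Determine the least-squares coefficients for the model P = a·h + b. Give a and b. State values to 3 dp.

With design matrix X, XᵀX = [[198, 20]; [20, 4]] and XᵀP = [-426, -49]ᵀ.
Δ = 198·4 − 20² = 392.
a = ((-426)·4 − 20·(-49))/392 = -181/98; b = (198·(-49) − 20·(-426))/392 = -591/196.

a = -1.847, b = -3.015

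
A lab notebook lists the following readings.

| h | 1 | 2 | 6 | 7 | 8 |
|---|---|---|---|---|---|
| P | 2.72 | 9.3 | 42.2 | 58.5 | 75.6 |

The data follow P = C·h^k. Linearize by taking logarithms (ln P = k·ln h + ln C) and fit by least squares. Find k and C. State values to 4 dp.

k = 1.5503, C = 2.8719

Linearized form: ln P = k·ln h + ln C. From the 5 transformed points,
Σln h = 6.5103, Σ(ln h)² = 11.8015, Σln P = 15.3675, Σln h·ln P = 25.1637.
Equations: 11.8015·k + 6.5103·ln C = 25.1637;  6.5103·k + 5·ln C = 15.3675.
Δ = 11.8015·5 − (6.5103)² = 16.6240; k = (25.1637·5 − 6.5103·15.3675)/16.6240 = 1.55028, ln C = (11.8015·15.3675 − 6.5103·25.1637)/16.6240 = 1.05496, so C = exp(1.05496) = 2.87186.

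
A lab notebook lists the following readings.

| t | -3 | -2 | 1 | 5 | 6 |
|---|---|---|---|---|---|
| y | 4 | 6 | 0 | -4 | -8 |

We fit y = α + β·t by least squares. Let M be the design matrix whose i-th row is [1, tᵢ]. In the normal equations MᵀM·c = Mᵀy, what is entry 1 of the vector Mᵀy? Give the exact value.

-2

Entry 1 ↔ basis 1, so (Mᵀy)_{1} = Σᵢ yᵢ = (1)·(4) + (1)·(6) + (1)·(0) + (1)·(-4) + (1)·(-8) = -2.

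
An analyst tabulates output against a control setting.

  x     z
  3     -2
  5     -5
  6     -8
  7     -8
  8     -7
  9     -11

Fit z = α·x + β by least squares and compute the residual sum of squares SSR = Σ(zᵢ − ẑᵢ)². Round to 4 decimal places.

SSR = 7.4000

Normal-equation sums: Σx·x = 264, Σx = 38, Σ1 = 6.
Moment sums: Σx·z = -290, Σz = -41.
det = 264·6 − 38² = 140.
α = ((-290)·6 − 38·(-41))/140 = -13/10; β = (264·(-41) − 38·(-290))/140 = 7/5.
Residuals: 1/2, 1/10, -8/5, -3/10, 2, -7/10; SSR = 37/5.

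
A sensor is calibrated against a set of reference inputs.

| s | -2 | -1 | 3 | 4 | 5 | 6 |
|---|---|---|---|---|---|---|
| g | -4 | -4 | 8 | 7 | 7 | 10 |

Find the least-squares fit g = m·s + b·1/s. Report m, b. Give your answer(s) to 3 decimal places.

The normal system MᵀM·[m, b]ᵀ = Mᵀg is [[91, 6]; [6, 5369/3600]]·[m, b]ᵀ = [159, 809/60]ᵀ.
det = 91·(5369/3600) − 6² = 358979/3600.
m = (159·(5369/3600) − 6·(809/60))/(358979/3600) = 562431/358979; b = (91·(809/60) − 6·159)/(358979/3600) = 982740/358979.

m = 1.567, b = 2.738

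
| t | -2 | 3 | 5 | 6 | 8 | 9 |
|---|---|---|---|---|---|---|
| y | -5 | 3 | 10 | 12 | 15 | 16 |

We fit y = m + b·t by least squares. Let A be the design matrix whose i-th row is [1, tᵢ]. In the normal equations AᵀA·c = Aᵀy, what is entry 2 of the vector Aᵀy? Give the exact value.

405

Entry 2 ↔ basis t, so (Aᵀy)_{2} = Σᵢ (t)·yᵢ = (-2)·(-5) + (3)·(3) + (5)·(10) + (6)·(12) + (8)·(15) + (9)·(16) = 405.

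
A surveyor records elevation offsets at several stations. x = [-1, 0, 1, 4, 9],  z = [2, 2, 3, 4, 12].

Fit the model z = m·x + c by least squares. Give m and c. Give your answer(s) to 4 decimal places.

The normal system MᵀM·[m, c]ᵀ = Mᵀz is [[99, 13]; [13, 5]]·[m, c]ᵀ = [125, 23]ᵀ.
Eliminating c: 5·(row 1) − 13·(row 2) gives 326·m = 5·125 − 13·23 = 326, so m = 1.
Then c = (23 − 13·1)/5 = 2.

m = 1.0000, c = 2.0000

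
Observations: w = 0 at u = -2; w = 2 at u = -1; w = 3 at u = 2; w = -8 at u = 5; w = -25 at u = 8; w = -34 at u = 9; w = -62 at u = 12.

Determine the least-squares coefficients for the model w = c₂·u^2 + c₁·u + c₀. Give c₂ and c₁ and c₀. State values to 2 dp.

Setting ∂/∂c₂ … = 0 gives: 32051·c₂ + 3093·c₁ + 323·c₀ = -13468;  3093·c₂ + 323·c₁ + 33·c₀ = -1286;  323·c₂ + 33·c₁ + 7·c₀ = -124.
Inverting the 3×3 Gram matrix, [c₂, c₁, c₀]ᵀ = [-85534/177221, 119513/354442, 1051461/354442]ᵀ.

c₂ = -0.48, c₁ = 0.34, c₀ = 2.97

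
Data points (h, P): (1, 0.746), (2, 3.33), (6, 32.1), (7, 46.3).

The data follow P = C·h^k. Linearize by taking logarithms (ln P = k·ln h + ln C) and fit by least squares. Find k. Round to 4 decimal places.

Linearized form: ln P = k·ln h + ln C. From the 4 transformed points,
XᵀX = [[7.4774, 4.4308]; [4.4308, 4]], rhs = [14.5120, 8.2139]ᵀ  (here Σln h = 4.4308, Σ(ln h)² = 7.4774, Σln P = 8.2139, Σln h·ln P = 14.5120).
Slope k = (n·Σln h·ln P − Σln h·Σln P)/(n·Σ(ln h)² − (Σln h)²) = (4·14.5120 − 4.4308·8.2139)/10.2775 = 2.10689; ln C = (Σln P − k·Σln h)/n = -0.28033.

k = 2.1069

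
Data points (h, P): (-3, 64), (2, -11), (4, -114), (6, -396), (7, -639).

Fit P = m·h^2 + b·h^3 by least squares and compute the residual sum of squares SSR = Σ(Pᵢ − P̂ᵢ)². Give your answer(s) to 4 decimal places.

SSR = 5.6278

Entries of AᵀA: Σh^2·h^2 = 4050, Σh^2·h^3 = 25396, Σh^3·h^3 = 169194.
Right-hand side: Σh^2·P = -46859, Σh^3·P = -313825.
So AᵀA·[m, b]ᵀ = AᵀP: [[4050, 25396]; [25396, 169194]]·[m, b]ᵀ = [-46859, -313825]ᵀ.
Eliminating b: 169194·(row 1) − 25396·(row 2) gives 40278884·m = 169194·(-46859) − 25396·(-313825) = 41638054, so m = 20819027/20139442.
Then b = ((-313825) − 25396·(20819027/20139442))/169194 = -40480043/20139442.
Residuals: 4295942/10069721, 9515187/10069721, -19139034/10069721, 9492642/10069721, -2290506/10069721; SSR = 56670209/10069721.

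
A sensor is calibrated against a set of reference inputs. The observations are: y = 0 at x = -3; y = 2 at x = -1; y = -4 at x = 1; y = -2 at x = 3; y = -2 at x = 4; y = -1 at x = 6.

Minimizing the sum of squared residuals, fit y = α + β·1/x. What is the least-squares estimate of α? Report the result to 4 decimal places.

α = -0.9584

With design matrix M, MᵀM = [[6, 5/12]; [5/12, 37/16]] and Mᵀy = [-7, -22/3]ᵀ.
Eliminating β: (37/16)·(row 1) − (5/12)·(row 2) gives (1973/144)·α = (37/16)·(-7) − (5/12)·(-22/3) = -1891/144, so α = -1891/1973.
Then β = ((-22/3) − (5/12)·(-1891/1973))/(37/16) = -5916/1973.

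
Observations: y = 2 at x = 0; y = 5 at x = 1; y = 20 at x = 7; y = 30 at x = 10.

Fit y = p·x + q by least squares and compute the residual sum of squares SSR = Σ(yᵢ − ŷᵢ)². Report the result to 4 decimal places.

SSR = 1.7899

The normal equations are: 150·p + 18·q = 445;  18·p + 4·q = 57.
(Σx·x = 150, Σx = 18, Σ1 = 4, Σx·y = 445, Σy = 57.)
det = 150·4 − 18² = 276.
p = (445·4 − 18·57)/276 = 377/138; q = (150·57 − 18·445)/276 = 45/23.
Residuals: 1/23, 43/138, -149/138, 50/69; SSR = 247/138.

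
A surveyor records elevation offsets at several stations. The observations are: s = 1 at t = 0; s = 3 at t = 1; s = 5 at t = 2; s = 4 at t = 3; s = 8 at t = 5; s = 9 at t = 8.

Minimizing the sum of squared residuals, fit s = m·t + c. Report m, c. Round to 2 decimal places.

m = 0.98, c = 1.89

Normal-equation sums: Σt·t = 103, Σt = 19, Σ1 = 6.
Right-hand side: Σt·s = 137, Σs = 30.
det = 103·6 − 19² = 257.
m = (137·6 − 19·30)/257 = 252/257; c = (103·30 − 19·137)/257 = 487/257.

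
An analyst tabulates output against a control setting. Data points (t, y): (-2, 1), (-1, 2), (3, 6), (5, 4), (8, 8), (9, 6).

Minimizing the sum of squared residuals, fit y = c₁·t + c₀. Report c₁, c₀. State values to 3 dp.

c₁ = 0.513, c₀ = 2.619

Normal-equation sums: Σt·t = 184, Σt = 22, Σ1 = 6.
And Σt·y = 152, Σy = 27.
XᵀX·[c₁, c₀]ᵀ = Xᵀy becomes [[184, 22]; [22, 6]]·[c₁, c₀]ᵀ = [152, 27]ᵀ.
Eliminating c₀: 6·(row 1) − 22·(row 2) gives 620·c₁ = 6·152 − 22·27 = 318, so c₁ = 159/310.
Then c₀ = (27 − 22·(159/310))/6 = 406/155.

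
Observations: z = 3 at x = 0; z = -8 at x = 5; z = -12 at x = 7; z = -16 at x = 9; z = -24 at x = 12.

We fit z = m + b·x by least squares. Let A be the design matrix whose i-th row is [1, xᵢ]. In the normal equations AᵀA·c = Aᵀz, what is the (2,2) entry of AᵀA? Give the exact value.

299

Row 2 ↔ basis x, column 2 ↔ basis x, so (AᵀA)_{2,2} = Σᵢ (x)·(x) = (0)·(0) + (5)·(5) + (7)·(7) + (9)·(9) + (12)·(12) = 299.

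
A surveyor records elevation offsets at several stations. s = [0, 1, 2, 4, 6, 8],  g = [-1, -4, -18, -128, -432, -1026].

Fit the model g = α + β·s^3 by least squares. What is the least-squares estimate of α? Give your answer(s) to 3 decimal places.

Entries of AᵀA: Σ1 = 6, Σs^3 = 801, Σs^3·s^3 = 312961.
Moment sums: Σg = -1609, Σs^3·g = -626964.
Determinant 6·312961 − 801² = 1236165.
α = ((-1609)·312961 − 801·(-626964))/1236165 = -271217/247233; β = (6·(-626964) − 801·(-1609))/1236165 = -164865/82411.

α = -1.097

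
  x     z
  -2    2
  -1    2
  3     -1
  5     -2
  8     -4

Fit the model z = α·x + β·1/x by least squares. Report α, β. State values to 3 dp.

α = -0.422, β = -1.497

AᵀA·[α, β]ᵀ = Aᵀz reads: 103·α + 5·β = -51;  5·α + (20401/14400)·β = -127/30.
(Σx·x = 103, Σx·1/x = 5, Σ1/x·1/x = 20401/14400, Σx·z = -51, Σ1/x·z = -127/30.)
det = 103·(20401/14400) − 5² = 1741303/14400.
α = ((-51)·(20401/14400) − 5·(-127/30))/(1741303/14400) = -735651/1741303; β = (103·(-127/30) − 5·(-51))/(1741303/14400) = -2606880/1741303.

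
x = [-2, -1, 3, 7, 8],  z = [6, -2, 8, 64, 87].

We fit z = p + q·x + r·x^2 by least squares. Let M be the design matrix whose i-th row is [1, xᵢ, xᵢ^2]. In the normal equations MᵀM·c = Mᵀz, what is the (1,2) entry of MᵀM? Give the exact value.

15

Row 1 ↔ basis 1, column 2 ↔ basis x, so (MᵀM)_{1,2} = Σᵢ x = (1)·(-2) + (1)·(-1) + (1)·(3) + (1)·(7) + (1)·(8) = 15.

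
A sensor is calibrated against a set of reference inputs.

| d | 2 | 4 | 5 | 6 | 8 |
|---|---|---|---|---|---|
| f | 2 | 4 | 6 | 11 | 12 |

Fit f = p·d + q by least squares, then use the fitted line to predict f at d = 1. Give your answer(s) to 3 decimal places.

f̂ = -0.400

Sums needed: Σd·d = 145, Σd = 25, Σ1 = 5.
For Xᵀf: Σd·f = 212, Σf = 35.
Normal equations: [[145, 25]; [25, 5]]·[p, q]ᵀ = [212, 35]ᵀ.
det = 145·5 − 25² = 100.
p = (212·5 − 25·35)/100 = 37/20; q = (145·35 − 25·212)/100 = -9/4.
At d = 1: f̂ = (37/20)·(1) + (-9/4)·(1) = -2/5.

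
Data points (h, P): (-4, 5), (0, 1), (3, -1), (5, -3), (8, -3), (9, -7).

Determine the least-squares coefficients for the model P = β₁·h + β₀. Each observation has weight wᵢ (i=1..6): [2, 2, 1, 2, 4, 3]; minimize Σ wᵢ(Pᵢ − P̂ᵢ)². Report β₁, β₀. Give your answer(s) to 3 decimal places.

β₁ = -0.773, β₀ = 1.535

The normal equations are: 590·β₁ + 64·β₀ = -358;  64·β₁ + 14·β₀ = -28.
(Σwᵢ·h·h = 590, Σwᵢ·h = 64, Σwᵢ·1 = 14, Σwᵢ·h·P = -358, Σwᵢ·P = -28.)
det = 590·14 − 64² = 4164.
β₁ = ((-358)·14 − 64·(-28))/4164 = -805/1041; β₀ = (590·(-28) − 64·(-358))/4164 = 1598/1041.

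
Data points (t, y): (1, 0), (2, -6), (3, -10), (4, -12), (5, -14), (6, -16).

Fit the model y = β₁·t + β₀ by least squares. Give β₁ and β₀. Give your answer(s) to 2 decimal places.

From the data, Σt·t = 91, Σt = 21, Σ1 = 6.
Moment sums: Σt·y = -256, Σy = -58.
Normal equations: [[91, 21]; [21, 6]]·[β₁, β₀]ᵀ = [-256, -58]ᵀ.
Determinant 91·6 − 21² = 105.
β₁ = ((-256)·6 − 21·(-58))/105 = -106/35; β₀ = (91·(-58) − 21·(-256))/105 = 14/15.

β₁ = -3.03, β₀ = 0.93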